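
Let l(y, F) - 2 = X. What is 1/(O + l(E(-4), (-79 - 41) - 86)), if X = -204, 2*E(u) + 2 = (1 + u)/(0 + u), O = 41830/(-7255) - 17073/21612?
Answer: -10453004/2180033113 ≈ -0.0047949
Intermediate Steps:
O = -68526305/10453004 (O = 41830*(-1/7255) - 17073*1/21612 = -8366/1451 - 5691/7204 = -68526305/10453004 ≈ -6.5557)
E(u) = -1 + (1 + u)/(2*u) (E(u) = -1 + ((1 + u)/(0 + u))/2 = -1 + ((1 + u)/u)/2 = -1 + (1 + u)/(2*u))
l(y, F) = -202 (l(y, F) = 2 - 204 = -202)
1/(O + l(E(-4), (-79 - 41) - 86)) = 1/(-68526305/10453004 - 202) = 1/(-2180033113/10453004) = -10453004/2180033113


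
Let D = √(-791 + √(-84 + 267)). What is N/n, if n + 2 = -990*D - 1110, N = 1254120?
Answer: -1254120/(1112 + 990*I*√(791 - √183)) ≈ -1.8272 + 45.358*I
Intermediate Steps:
D = √(-791 + √183) ≈ 27.883*I
n = -1112 - 990*√(-791 + √183) (n = -2 + (-990*√(-791 + √183) - 1110) = -2 + (-1110 - 990*√(-791 + √183)) = -1112 - 990*√(-791 + √183) ≈ -1112.0 - 27604.0*I)
N/n = 1254120/(-1112 - 990*I*√(791 - √183))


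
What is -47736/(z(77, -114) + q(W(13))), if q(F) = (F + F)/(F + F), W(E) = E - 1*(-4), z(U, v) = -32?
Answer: 47736/31 ≈ 1539.9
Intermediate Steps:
W(E) = 4 + E (W(E) = E + 4 = 4 + E)
q(F) = 1 (q(F) = (2*F)/((2*F)) = (2*F)*(1/(2*F)) = 1)
-47736/(z(77, -114) + q(W(13))) = -47736/(-32 + 1) = -47736/(-31) = -47736*(-1/31) = 47736/31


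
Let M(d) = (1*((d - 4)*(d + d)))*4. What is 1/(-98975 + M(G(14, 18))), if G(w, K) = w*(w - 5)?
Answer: 1/24001 ≈ 4.1665e-5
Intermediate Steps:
G(w, K) = w*(-5 + w)
M(d) = 8*d*(-4 + d) (M(d) = (1*((-4 + d)*(2*d)))*4 = (1*(2*d*(-4 + d)))*4 = (2*d*(-4 + d))*4 = 8*d*(-4 + d))
1/(-98975 + M(G(14, 18))) = 1/(-98975 + 8*(14*(-5 + 14))*(-4 + 14*(-5 + 14))) = 1/(-98975 + 8*(14*9)*(-4 + 14*9)) = 1/(-98975 + 8*126*(-4 + 126)) = 1/(-98975 + 8*126*122) = 1/(-98975 + 122976) = 1/24001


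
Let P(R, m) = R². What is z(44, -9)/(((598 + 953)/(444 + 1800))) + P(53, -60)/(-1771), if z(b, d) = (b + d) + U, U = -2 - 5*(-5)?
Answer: 6852801/83237 ≈ 82.329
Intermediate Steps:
U = 23 (U = -2 + 25 = 23)
z(b, d) = 23 + b + d (z(b, d) = (b + d) + 23 = 23 + b + d)
z(44, -9)/(((598 + 953)/(444 + 1800))) + P(53, -60)/(-1771) = (23 + 44 - 9)/(((598 + 953)/(444 + 1800))) + 53²/(-1771) = 58/((1551/2244)) + 2809*(-1/1771) = 58/((1551*(1/2244))) - 2809/1771 = 58/(47/68) - 2809/1771 = 58*(68/47) - 2809/1771 = 3944/47 - 2809/1771 = 6852801/83237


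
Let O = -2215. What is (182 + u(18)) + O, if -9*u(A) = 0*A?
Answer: -2033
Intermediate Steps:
u(A) = 0 (u(A) = -0*A = -⅑*0 = 0)
(182 + u(18)) + O = (182 + 0) - 2215 = 182 - 2215 = -2033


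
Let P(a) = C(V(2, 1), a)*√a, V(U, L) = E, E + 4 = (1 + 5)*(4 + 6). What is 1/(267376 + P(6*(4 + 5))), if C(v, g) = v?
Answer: 16711/4468109752 - 21*√6/8936219504 ≈ 3.7343e-6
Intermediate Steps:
E = 56 (E = -4 + (1 + 5)*(4 + 6) = -4 + 6*10 = -4 + 60 = 56)
V(U, L) = 56
P(a) = 56*√a
1/(267376 + P(6*(4 + 5))) = 1/(267376 + 56*√(6*(4 + 5))) = 1/(267376 + 56*√(6*9)) = 1/(267376 + 56*√54) = 1/(267376 + 56*(3*√6)) = 1/(267376 + 168*√6)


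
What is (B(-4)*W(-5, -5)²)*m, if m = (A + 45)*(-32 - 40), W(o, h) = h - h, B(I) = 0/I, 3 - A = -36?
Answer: 0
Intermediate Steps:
A = 39 (A = 3 - 1*(-36) = 3 + 36 = 39)
B(I) = 0
W(o, h) = 0
m = -6048 (m = (39 + 45)*(-32 - 40) = 84*(-72) = -6048)
(B(-4)*W(-5, -5)²)*m = (0*0²)*(-6048) = (0*0)*(-6048) = 0*(-6048) = 0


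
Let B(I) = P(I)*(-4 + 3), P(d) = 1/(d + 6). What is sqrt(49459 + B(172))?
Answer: 3*sqrt(174117642)/178 ≈ 222.39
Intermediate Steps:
P(d) = 1/(6 + d)
B(I) = -1/(6 + I) (B(I) = (-4 + 3)/(6 + I) = -1/(6 + I))
sqrt(49459 + B(172)) = sqrt(49459 - 1/(6 + 172)) = sqrt(49459 - 1/178) = sqrt(8803701/178) = 3*sqrt(174117642)/178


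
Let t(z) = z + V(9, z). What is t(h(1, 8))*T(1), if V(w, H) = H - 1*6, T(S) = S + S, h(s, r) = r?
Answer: 20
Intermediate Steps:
T(S) = 2*S
V(w, H) = -6 + H (V(w, H) = H - 6 = -6 + H)
t(z) = -6 + 2*z (t(z) = z + (-6 + z) = -6 + 2*z)
t(h(1, 8))*T(1) = (-6 + 2*8)*(2*1) = (-6 + 16)*2 = 10*2 = 20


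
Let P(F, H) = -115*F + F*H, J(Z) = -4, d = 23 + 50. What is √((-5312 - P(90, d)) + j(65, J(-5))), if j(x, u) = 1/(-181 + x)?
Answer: I*√5153677/58 ≈ 39.141*I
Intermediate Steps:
d = 73
√((-5312 - P(90, d)) + j(65, J(-5))) = √((-5312 - 90*(-115 + 73)) + 1/(-181 + 65)) = √((-5312 - 90*(-42)) + 1/(-116)) = √((-5312 - 1*(-3780)) - 1/116) = √((-5312 + 3780) - 1/116) = √(-1532 - 1/116) = √(-177713/116) = I*√5153677/58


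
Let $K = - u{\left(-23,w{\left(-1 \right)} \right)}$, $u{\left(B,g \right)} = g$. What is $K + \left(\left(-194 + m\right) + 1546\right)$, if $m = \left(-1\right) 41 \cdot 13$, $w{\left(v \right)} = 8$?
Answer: $811$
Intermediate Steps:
$m = -533$ ($m = \left(-41\right) 13 = -533$)
$K = -8$ ($K = \left(-1\right) 8 = -8$)
$K + \left(\left(-194 + m\right) + 1546\right) = -8 + \left(\left(-194 - 533\right) + 1546\right) = -8 + \left(-727 + 1546\right) = -8 + 819 = 811$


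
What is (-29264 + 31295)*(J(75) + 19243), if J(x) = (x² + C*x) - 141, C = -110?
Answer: 33464787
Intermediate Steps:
J(x) = -141 + x² - 110*x (J(x) = (x² - 110*x) - 141 = -141 + x² - 110*x)
(-29264 + 31295)*(J(75) + 19243) = (-29264 + 31295)*((-141 + 75² - 110*75) + 19243) = 2031*((-141 + 5625 - 8250) + 19243) = 2031*(-2766 + 19243) = 2031*16477 = 33464787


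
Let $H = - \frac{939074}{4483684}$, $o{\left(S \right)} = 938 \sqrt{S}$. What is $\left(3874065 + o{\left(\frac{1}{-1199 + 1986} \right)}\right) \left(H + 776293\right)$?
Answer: $\frac{6742135201298546985}{2241842} + \frac{816212791837261 \sqrt{787}}{882164827} \approx 3.0074 \cdot 10^{12}$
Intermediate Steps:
$H = - \frac{469537}{2241842}$ ($H = \left(-939074\right) \frac{1}{4483684} = - \frac{469537}{2241842} \approx -0.20944$)
$\left(3874065 + o{\left(\frac{1}{-1199 + 1986} \right)}\right) \left(H + 776293\right) = \left(3874065 + 938 \sqrt{\frac{1}{-1199 + 1986}}\right) \left(- \frac{469537}{2241842} + 776293\right) = \left(3874065 + 938 \sqrt{\frac{1}{787}}\right) \frac{1740325782169}{2241842} = \left(3874065 + \frac{938}{\sqrt{787}}\right) \frac{1740325782169}{2241842} = \left(3874065 + 938 \frac{\sqrt{787}}{787}\right) \frac{1740325782169}{2241842} = \left(3874065 + \frac{938 \sqrt{787}}{787}\right) \frac{1740325782169}{2241842} = \frac{6742135201298546985}{2241842} + \frac{816212791837261 \sqrt{787}}{882164827}$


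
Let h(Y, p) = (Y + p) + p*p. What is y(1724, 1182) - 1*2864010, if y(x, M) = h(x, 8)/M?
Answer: -1692629012/591 ≈ -2.8640e+6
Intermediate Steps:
h(Y, p) = Y + p + p² (h(Y, p) = (Y + p) + p² = Y + p + p²)
y(x, M) = (72 + x)/M (y(x, M) = (x + 8 + 8²)/M = (x + 8 + 64)/M = (72 + x)/M)
y(1724, 1182) - 1*2864010 = (72 + 1724)/1182 - 1*2864010 = (1/1182)*1796 - 2864010 = 898/591 - 2864010 = -1692629012/591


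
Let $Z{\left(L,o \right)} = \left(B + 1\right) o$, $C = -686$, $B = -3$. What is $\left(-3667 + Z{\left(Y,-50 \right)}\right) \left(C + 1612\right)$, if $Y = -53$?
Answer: $-3303042$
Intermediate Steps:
$Z{\left(L,o \right)} = - 2 o$ ($Z{\left(L,o \right)} = \left(-3 + 1\right) o = - 2 o$)
$\left(-3667 + Z{\left(Y,-50 \right)}\right) \left(C + 1612\right) = \left(-3667 - -100\right) \left(-686 + 1612\right) = \left(-3667 + 100\right) 926 = \left(-3567\right) 926 = -3303042$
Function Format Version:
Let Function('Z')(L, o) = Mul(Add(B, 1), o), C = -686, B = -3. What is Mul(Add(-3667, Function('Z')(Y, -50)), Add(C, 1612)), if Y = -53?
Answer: -3303042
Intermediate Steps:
Function('Z')(L, o) = Mul(-2, o) (Function('Z')(L, o) = Mul(Add(-3, 1), o) = Mul(-2, o))
Mul(Add(-3667, Function('Z')(Y, -50)), Add(C, 1612)) = Mul(Add(-3667, Mul(-2, -50)), Add(-686, 1612)) = Mul(Add(-3667, 100), 926) = Mul(-3567, 926) = -3303042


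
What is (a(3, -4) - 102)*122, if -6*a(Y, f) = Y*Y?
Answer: -12627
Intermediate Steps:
a(Y, f) = -Y²/6 (a(Y, f) = -Y*Y/6 = -Y²/6)
(a(3, -4) - 102)*122 = (-⅙*3² - 102)*122 = (-⅙*9 - 102)*122 = (-3/2 - 102)*122 = -207/2*122 = -12627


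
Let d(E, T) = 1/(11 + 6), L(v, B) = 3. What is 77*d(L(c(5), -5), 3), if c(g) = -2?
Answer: 77/17 ≈ 4.5294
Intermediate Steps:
d(E, T) = 1/17
77*d(L(c(5), -5), 3) = 77*(1/17) = 77/17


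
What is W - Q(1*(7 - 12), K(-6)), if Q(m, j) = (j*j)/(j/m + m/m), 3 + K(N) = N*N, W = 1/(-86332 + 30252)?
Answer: 76338893/392560 ≈ 194.46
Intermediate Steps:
W = -1/56080 (W = 1/(-56080) = -1/56080 ≈ -1.7832e-5)
K(N) = -3 + N² (K(N) = -3 + N*N = -3 + N²)
Q(m, j) = j²/(1 + j/m) (Q(m, j) = j²/(j/m + 1) = j²/(1 + j/m))
W - Q(1*(7 - 12), K(-6)) = -1/56080 - 1*(7 - 12)*(-3 + (-6)²)²/((-3 + (-6)²) + 1*(7 - 12)) = -1/56080 - 1*(-5)*(-3 + 36)²/((-3 + 36) + 1*(-5)) = -1/56080 - (-5)*33²/(33 - 5) = -1/56080 - (-5)*1089/28 = -1/56080 - 1*(-5445/28) = -1/56080 + 5445/28 = 76338893/392560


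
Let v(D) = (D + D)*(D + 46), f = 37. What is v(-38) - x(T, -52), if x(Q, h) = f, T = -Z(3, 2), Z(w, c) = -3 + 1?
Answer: -645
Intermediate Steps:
Z(w, c) = -2
T = 2 (T = -1*(-2) = 2)
x(Q, h) = 37
v(D) = 2*D*(46 + D) (v(D) = (2*D)*(46 + D) = 2*D*(46 + D))
v(-38) - x(T, -52) = 2*(-38)*(46 - 38) - 1*37 = 2*(-38)*8 - 37 = -608 - 37 = -645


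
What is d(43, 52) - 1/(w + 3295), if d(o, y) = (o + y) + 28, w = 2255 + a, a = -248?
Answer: 652145/5302 ≈ 123.00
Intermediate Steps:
w = 2007 (w = 2255 - 248 = 2007)
d(o, y) = 28 + o + y
d(43, 52) - 1/(w + 3295) = (28 + 43 + 52) - 1/(2007 + 3295) = 123 - 1/5302 = 652145/5302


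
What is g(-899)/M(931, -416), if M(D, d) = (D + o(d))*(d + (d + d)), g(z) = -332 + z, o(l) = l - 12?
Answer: 1231/627744 ≈ 0.0019610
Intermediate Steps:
o(l) = -12 + l
M(D, d) = 3*d*(-12 + D + d) (M(D, d) = (D + (-12 + d))*(d + (d + d)) = (-12 + D + d)*(d + 2*d) = (-12 + D + d)*(3*d) = 3*d*(-12 + D + d))
g(-899)/M(931, -416) = (-332 - 899)/((3*(-416)*(-12 + 931 - 416))) = -1231/(3*(-416)*503) = -1231/(-627744) = -1231*(-1/627744) = 1231/627744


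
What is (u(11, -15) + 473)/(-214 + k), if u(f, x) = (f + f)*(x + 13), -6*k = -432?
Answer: -429/142 ≈ -3.0211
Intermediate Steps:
k = 72 (k = -⅙*(-432) = 72)
u(f, x) = 2*f*(13 + x) (u(f, x) = (2*f)*(13 + x) = 2*f*(13 + x))
(u(11, -15) + 473)/(-214 + k) = (2*11*(13 - 15) + 473)/(-214 + 72) = (2*11*(-2) + 473)/(-142) = (-44 + 473)*(-1/142) = 429*(-1/142) = -429/142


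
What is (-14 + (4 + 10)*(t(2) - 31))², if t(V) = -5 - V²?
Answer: 329476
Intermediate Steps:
(-14 + (4 + 10)*(t(2) - 31))² = (-14 + (4 + 10)*((-5 - 1*2²) - 31))² = (-14 + 14*((-5 - 1*4) - 31))² = (-14 + 14*((-5 - 4) - 31))² = (-14 + 14*(-9 - 31))² = (-14 + 14*(-40))² = (-14 - 560)² = (-574)² = 329476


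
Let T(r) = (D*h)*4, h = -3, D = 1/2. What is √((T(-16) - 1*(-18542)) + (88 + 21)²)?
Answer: √30417 ≈ 174.40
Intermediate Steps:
D = ½ (D = 1*(½) = ½ ≈ 0.50000)
T(r) = -6 (T(r) = ((½)*(-3))*4 = -3/2*4 = -6)
√((T(-16) - 1*(-18542)) + (88 + 21)²) = √((-6 - 1*(-18542)) + (88 + 21)²) = √((-6 + 18542) + 109²) = √(18536 + 11881) = √30417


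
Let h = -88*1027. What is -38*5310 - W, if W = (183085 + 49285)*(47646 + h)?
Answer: 9928968320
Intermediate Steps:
h = -90376
W = -9929170100 (W = (183085 + 49285)*(47646 - 90376) = 232370*(-42730) = -9929170100)
-38*5310 - W = -38*5310 - 1*(-9929170100) = -201780 + 9929170100 = 9928968320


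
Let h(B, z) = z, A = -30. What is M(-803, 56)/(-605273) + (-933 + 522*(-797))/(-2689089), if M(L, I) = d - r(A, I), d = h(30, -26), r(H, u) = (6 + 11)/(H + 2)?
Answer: 2356173406009/15191241018772 ≈ 0.15510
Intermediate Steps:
r(H, u) = 17/(2 + H)
d = -26
M(L, I) = -711/28 (M(L, I) = -26 - 17/(2 - 30) = -26 - 17/(-28) = -26 - 17*(-1)/28 = -26 - 1*(-17/28) = -26 + 17/28 = -711/28)
M(-803, 56)/(-605273) + (-933 + 522*(-797))/(-2689089) = -711/28/(-605273) + (-933 + 522*(-797))/(-2689089) = -711/28*(-1/605273) + (-933 - 416034)*(-1/2689089) = 711/16947644 - 416967*(-1/2689089) = 711/16947644 + 138989/896363 = 2356173406009/15191241018772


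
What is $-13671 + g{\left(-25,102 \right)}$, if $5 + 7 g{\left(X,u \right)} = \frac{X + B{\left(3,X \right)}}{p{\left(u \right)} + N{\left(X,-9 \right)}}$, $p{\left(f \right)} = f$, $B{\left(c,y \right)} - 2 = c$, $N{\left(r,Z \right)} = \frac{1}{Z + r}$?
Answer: $- \frac{331799514}{24269} \approx -13672.0$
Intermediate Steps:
$B{\left(c,y \right)} = 2 + c$
$g{\left(X,u \right)} = - \frac{5}{7} + \frac{5 + X}{7 \left(u + \frac{1}{-9 + X}\right)}$ ($g{\left(X,u \right)} = - \frac{5}{7} + \frac{\left(X + \left(2 + 3\right)\right) \frac{1}{u + \frac{1}{-9 + X}}}{7} = - \frac{5}{7} + \frac{\left(X + 5\right) \frac{1}{u + \frac{1}{-9 + X}}}{7} = - \frac{5}{7} + \frac{\left(5 + X\right) \frac{1}{u + \frac{1}{-9 + X}}}{7} = - \frac{5}{7} + \frac{\frac{1}{u + \frac{1}{-9 + X}} \left(5 + X\right)}{7} = - \frac{5}{7} + \frac{5 + X}{7 \left(u + \frac{1}{-9 + X}\right)}$)
$-13671 + g{\left(-25,102 \right)} = -13671 + \frac{-5 + \left(-9 - 25\right) \left(5 - 25 - 510\right)}{7 \left(1 + 102 \left(-9 - 25\right)\right)} = -13671 + \frac{-5 - 34 \left(5 - 25 - 510\right)}{7 \left(1 + 102 \left(-34\right)\right)} = -13671 + \frac{-5 - -18020}{7 \left(1 - 3468\right)} = -13671 + \frac{-5 + 18020}{7 \left(-3467\right)} = -13671 + \frac{1}{7} \left(- \frac{1}{3467}\right) 18015 = -13671 - \frac{18015}{24269} = - \frac{331799514}{24269}$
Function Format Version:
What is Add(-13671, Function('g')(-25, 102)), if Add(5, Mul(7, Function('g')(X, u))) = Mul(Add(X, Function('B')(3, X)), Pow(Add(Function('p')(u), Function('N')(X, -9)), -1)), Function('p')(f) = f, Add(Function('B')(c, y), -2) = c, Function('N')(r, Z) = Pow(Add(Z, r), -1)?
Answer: Rational(-331799514, 24269) ≈ -13672.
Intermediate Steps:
Function('B')(c, y) = Add(2, c)
Function('g')(X, u) = Add(Rational(-5, 7), Mul(Rational(1, 7), Pow(Add(u, Pow(Add(-9, X), -1)), -1), Add(5, X))) (Function('g')(X, u) = Add(Rational(-5, 7), Mul(Rational(1, 7), Mul(Add(X, Add(2, 3)), Pow(Add(u, Pow(Add(-9, X), -1)), -1)))) = Add(Rational(-5, 7), Mul(Rational(1, 7), Mul(Add(X, 5), Pow(Add(u, Pow(Add(-9, X), -1)), -1)))) = Add(Rational(-5, 7), Mul(Rational(1, 7), Mul(Add(5, X), Pow(Add(u, Pow(Add(-9, X), -1)), -1)))) = Add(Rational(-5, 7), Mul(Rational(1, 7), Mul(Pow(Add(u, Pow(Add(-9, X), -1)), -1), Add(5, X)))) = Add(Rational(-5, 7), Mul(Rational(1, 7), Pow(Add(u, Pow(Add(-9, X), -1)), -1), Add(5, X))))
Add(-13671, Function('g')(-25, 102)) = Add(-13671, Mul(Rational(1, 7), Pow(Add(1, Mul(102, Add(-9, -25))), -1), Add(-5, Mul(Add(-9, -25), Add(5, -25, Mul(-5, 102)))))) = Add(-13671, Mul(Rational(1, 7), Pow(Add(1, Mul(102, -34)), -1), Add(-5, Mul(-34, Add(5, -25, -510))))) = Add(-13671, Mul(Rational(1, 7), Pow(Add(1, -3468), -1), Add(-5, Mul(-34, -530)))) = Add(-13671, Mul(Rational(1, 7), Pow(-3467, -1), Add(-5, 18020))) = Add(-13671, Mul(Rational(1, 7), Rational(-1, 3467), 18015)) = Add(-13671, Rational(-18015, 24269)) = Rational(-331799514, 24269)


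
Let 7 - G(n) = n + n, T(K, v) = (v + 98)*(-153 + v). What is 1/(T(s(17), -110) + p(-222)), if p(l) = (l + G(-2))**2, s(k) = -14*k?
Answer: 1/47677 ≈ 2.0974e-5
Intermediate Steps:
T(K, v) = (-153 + v)*(98 + v) (T(K, v) = (98 + v)*(-153 + v) = (-153 + v)*(98 + v))
G(n) = 7 - 2*n (G(n) = 7 - (n + n) = 7 - 2*n)
p(l) = (11 + l)**2 (p(l) = (l + (7 - 2*(-2)))**2 = (l + (7 + 4))**2 = (l + 11)**2 = (11 + l)**2)
1/(T(s(17), -110) + p(-222)) = 1/((-14994 + (-110)**2 - 55*(-110)) + (11 - 222)**2) = 1/((-14994 + 12100 + 6050) + (-211)**2) = 1/(3156 + 44521) = 1/47677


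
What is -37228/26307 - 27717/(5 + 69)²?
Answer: -25216531/3893436 ≈ -6.4767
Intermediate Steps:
-37228/26307 - 27717/(5 + 69)² = -37228*1/26307 - 27717/(74²) = -37228/26307 - 27717/5476 = -25216531/3893436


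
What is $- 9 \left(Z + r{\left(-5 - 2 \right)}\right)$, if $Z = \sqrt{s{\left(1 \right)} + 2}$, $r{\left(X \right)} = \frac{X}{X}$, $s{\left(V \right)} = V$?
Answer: $-9 - 9 \sqrt{3} \approx -24.588$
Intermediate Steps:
$r{\left(X \right)} = 1$
$Z = \sqrt{3}$ ($Z = \sqrt{1 + 2} = \sqrt{3} \approx 1.732$)
$- 9 \left(Z + r{\left(-5 - 2 \right)}\right) = - 9 \left(\sqrt{3} + 1\right) = - 9 \left(1 + \sqrt{3}\right) = -9 - 9 \sqrt{3}$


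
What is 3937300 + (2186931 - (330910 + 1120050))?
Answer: 4673271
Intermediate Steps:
3937300 + (2186931 - (330910 + 1120050)) = 3937300 + (2186931 - 1*1450960) = 3937300 + (2186931 - 1450960) = 3937300 + 735971 = 4673271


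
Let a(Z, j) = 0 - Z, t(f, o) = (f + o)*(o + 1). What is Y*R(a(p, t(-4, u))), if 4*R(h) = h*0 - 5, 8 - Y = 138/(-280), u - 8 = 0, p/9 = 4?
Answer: -1189/112 ≈ -10.616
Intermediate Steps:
p = 36 (p = 9*4 = 36)
u = 8 (u = 8 + 0 = 8)
Y = 1189/140 (Y = 8 - 138/(-280) = 8 - 138*(-1)/280 = 8 - 1*(-69/140) = 8 + 69/140 = 1189/140 ≈ 8.4929)
t(f, o) = (1 + o)*(f + o) (t(f, o) = (f + o)*(1 + o) = (1 + o)*(f + o))
a(Z, j) = -Z
R(h) = -5/4 (R(h) = (h*0 - 5)/4 = (0 - 5)/4 = (1/4)*(-5) = -5/4)
Y*R(a(p, t(-4, u))) = (1189/140)*(-5/4) = -1189/112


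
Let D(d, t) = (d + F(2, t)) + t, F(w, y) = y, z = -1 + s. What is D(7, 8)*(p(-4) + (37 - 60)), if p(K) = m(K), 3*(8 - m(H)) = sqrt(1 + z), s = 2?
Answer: -345 - 23*sqrt(2)/3 ≈ -355.84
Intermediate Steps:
z = 1 (z = -1 + 2 = 1)
m(H) = 8 - sqrt(2)/3 (m(H) = 8 - sqrt(1 + 1)/3 = 8 - sqrt(2)/3)
p(K) = 8 - sqrt(2)/3
D(d, t) = d + 2*t (D(d, t) = (d + t) + t = d + 2*t)
D(7, 8)*(p(-4) + (37 - 60)) = (7 + 2*8)*((8 - sqrt(2)/3) + (37 - 60)) = (7 + 16)*((8 - sqrt(2)/3) - 23) = 23*(-15 - sqrt(2)/3) = -345 - 23*sqrt(2)/3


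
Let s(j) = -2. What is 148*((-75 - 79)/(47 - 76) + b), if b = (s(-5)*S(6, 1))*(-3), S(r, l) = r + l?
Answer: 203056/29 ≈ 7001.9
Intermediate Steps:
S(r, l) = l + r
b = 42 (b = -2*(1 + 6)*(-3) = -2*7*(-3) = -14*(-3) = 42)
148*((-75 - 79)/(47 - 76) + b) = 148*((-75 - 79)/(47 - 76) + 42) = 148*(-154/(-29) + 42) = 148*(-154*(-1/29) + 42) = 148*(154/29 + 42) = 148*(1372/29) = 203056/29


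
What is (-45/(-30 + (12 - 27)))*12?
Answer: 12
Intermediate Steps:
(-45/(-30 + (12 - 27)))*12 = (-45/(-30 - 15))*12 = (-45/(-45))*12 = -1/45*(-45)*12 = 1*12 = 12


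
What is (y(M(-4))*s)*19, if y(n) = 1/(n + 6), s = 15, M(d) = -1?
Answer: 57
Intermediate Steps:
y(n) = 1/(6 + n)
(y(M(-4))*s)*19 = (15/(6 - 1))*19 = (15/5)*19 = ((⅕)*15)*19 = 3*19 = 57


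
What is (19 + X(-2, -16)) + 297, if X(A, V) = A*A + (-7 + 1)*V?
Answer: 416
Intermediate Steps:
X(A, V) = A² - 6*V
(19 + X(-2, -16)) + 297 = (19 + ((-2)² - 6*(-16))) + 297 = (19 + (4 + 96)) + 297 = (19 + 100) + 297 = 119 + 297 = 416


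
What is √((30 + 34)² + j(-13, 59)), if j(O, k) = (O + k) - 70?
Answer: 2*√1018 ≈ 63.812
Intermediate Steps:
j(O, k) = -70 + O + k
√((30 + 34)² + j(-13, 59)) = √((30 + 34)² + (-70 - 13 + 59)) = √(64² - 24) = √(4096 - 24) = √4072 = 2*√1018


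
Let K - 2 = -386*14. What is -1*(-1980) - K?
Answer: 7382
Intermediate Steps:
K = -5402 (K = 2 - 386*14 = 2 - 5404 = -5402)
-1*(-1980) - K = -1*(-1980) - 1*(-5402) = 1980 + 5402 = 7382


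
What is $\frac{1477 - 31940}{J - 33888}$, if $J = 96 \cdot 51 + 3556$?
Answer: $\frac{30463}{25436} \approx 1.1976$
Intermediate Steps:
$J = 8452$ ($J = 4896 + 3556 = 8452$)
$\frac{1477 - 31940}{J - 33888} = \frac{1477 - 31940}{8452 - 33888} = - \frac{30463}{-25436} = \left(-30463\right) \left(- \frac{1}{25436}\right) = \frac{30463}{25436}$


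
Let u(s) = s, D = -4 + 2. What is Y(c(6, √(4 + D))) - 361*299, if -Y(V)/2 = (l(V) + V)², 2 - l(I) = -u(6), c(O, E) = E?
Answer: -108071 - 32*√2 ≈ -1.0812e+5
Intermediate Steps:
D = -2
l(I) = 8 (l(I) = 2 - (-1)*6 = 2 - 1*(-6) = 2 + 6 = 8)
Y(V) = -2*(8 + V)²
Y(c(6, √(4 + D))) - 361*299 = -2*(8 + √(4 - 2))² - 361*299 = -2*(8 + √2)² - 107939 = -107939 - 2*(8 + √2)²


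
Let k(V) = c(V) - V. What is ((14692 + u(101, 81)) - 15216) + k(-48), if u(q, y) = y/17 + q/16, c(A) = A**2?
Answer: 500229/272 ≈ 1839.1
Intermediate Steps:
u(q, y) = q/16 + y/17 (u(q, y) = y*(1/17) + q*(1/16) = y/17 + q/16 = q/16 + y/17)
k(V) = V**2 - V
((14692 + u(101, 81)) - 15216) + k(-48) = ((14692 + ((1/16)*101 + (1/17)*81)) - 15216) - 48*(-1 - 48) = ((14692 + (101/16 + 81/17)) - 15216) - 48*(-49) = ((14692 + 3013/272) - 15216) + 2352 = (3999237/272 - 15216) + 2352 = -139515/272 + 2352 = 500229/272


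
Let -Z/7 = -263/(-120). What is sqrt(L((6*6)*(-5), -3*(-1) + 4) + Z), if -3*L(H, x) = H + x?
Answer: sqrt(16930)/20 ≈ 6.5058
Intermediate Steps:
Z = -1841/120 (Z = -(-1841)/(-120) = -(-1841)*(-1)/120 = -7*263/120 = -1841/120 ≈ -15.342)
L(H, x) = -H/3 - x/3 (L(H, x) = -(H + x)/3 = -H/3 - x/3)
sqrt(L((6*6)*(-5), -3*(-1) + 4) + Z) = sqrt((-6*6*(-5)/3 - (-3*(-1) + 4)/3) - 1841/120) = sqrt((-12*(-5) - (3 + 4)/3) - 1841/120) = sqrt((-1/3*(-180) - 1/3*7) - 1841/120) = sqrt((60 - 7/3) - 1841/120) = sqrt(173/3 - 1841/120) = sqrt(1693/40) = sqrt(16930)/20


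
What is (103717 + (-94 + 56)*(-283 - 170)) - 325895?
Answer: -204964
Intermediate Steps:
(103717 + (-94 + 56)*(-283 - 170)) - 325895 = (103717 - 38*(-453)) - 325895 = (103717 + 17214) - 325895 = 120931 - 325895 = -204964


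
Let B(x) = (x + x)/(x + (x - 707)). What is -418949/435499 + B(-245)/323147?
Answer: -1218437408057/1266571758177 ≈ -0.96200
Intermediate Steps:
B(x) = 2*x/(-707 + 2*x) (B(x) = (2*x)/(x + (-707 + x)) = (2*x)/(-707 + 2*x) = 2*x/(-707 + 2*x))
-418949/435499 + B(-245)/323147 = -418949/435499 + (2*(-245)/(-707 + 2*(-245)))/323147 = -418949*1/435499 + (2*(-245)/(-707 - 490))*(1/323147) = -418949/435499 + (2*(-245)/(-1197))*(1/323147) = -418949/435499 + (2*(-245)*(-1/1197))*(1/323147) = -418949/435499 + (70/171)*(1/323147) = -418949/435499 + 70/55258137 = -1218437408057/1266571758177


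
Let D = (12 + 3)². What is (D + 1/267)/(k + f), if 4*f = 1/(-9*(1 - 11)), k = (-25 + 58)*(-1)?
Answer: -7209120/1057231 ≈ -6.8189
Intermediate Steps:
D = 225 (D = 15² = 225)
k = -33 (k = 33*(-1) = -33)
f = 1/360 (f = 1/(4*((-9*(1 - 11)))) = 1/(4*((-9*(-10)))) = (¼)/90 = (¼)*(1/90) = 1/360 ≈ 0.0027778)
(D + 1/267)/(k + f) = (225 + 1/267)/(-33 + 1/360) = (225 + 1/267)/(-11879/360) = (60076/267)*(-360/11879) = -7209120/1057231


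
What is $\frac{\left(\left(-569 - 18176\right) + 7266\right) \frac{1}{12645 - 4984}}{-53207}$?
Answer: $\frac{11479}{407618827} \approx 2.8161 \cdot 10^{-5}$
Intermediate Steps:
$\frac{\left(\left(-569 - 18176\right) + 7266\right) \frac{1}{12645 - 4984}}{-53207} = \frac{-18745 + 7266}{7661} \left(- \frac{1}{53207}\right) = \left(-11479\right) \frac{1}{7661} \left(- \frac{1}{53207}\right) = \left(- \frac{11479}{7661}\right) \left(- \frac{1}{53207}\right) = \frac{11479}{407618827}$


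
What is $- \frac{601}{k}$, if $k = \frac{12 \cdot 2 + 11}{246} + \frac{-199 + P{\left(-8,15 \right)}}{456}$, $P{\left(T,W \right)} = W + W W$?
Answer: $- \frac{3745432}{1447} \approx -2588.4$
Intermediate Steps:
$P{\left(T,W \right)} = W + W^{2}$
$k = \frac{1447}{6232}$ ($k = \frac{12 \cdot 2 + 11}{246} + \frac{-199 + 15 \left(1 + 15\right)}{456} = \left(24 + 11\right) \frac{1}{246} + \left(-199 + 15 \cdot 16\right) \frac{1}{456} = 35 \cdot \frac{1}{246} + \left(-199 + 240\right) \frac{1}{456} = \frac{35}{246} + 41 \cdot \frac{1}{456} = \frac{35}{246} + \frac{41}{456} = \frac{1447}{6232} \approx 0.23219$)
$- \frac{601}{k} = - \frac{601}{\frac{1447}{6232}} = \left(-601\right) \frac{6232}{1447} = - \frac{3745432}{1447}$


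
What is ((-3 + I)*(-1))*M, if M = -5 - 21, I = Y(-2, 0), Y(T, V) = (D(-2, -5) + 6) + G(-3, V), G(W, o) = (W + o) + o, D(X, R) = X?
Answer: -52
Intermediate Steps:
G(W, o) = W + 2*o
Y(T, V) = 1 + 2*V (Y(T, V) = (-2 + 6) + (-3 + 2*V) = 4 + (-3 + 2*V) = 1 + 2*V)
I = 1 (I = 1 + 2*0 = 1 + 0 = 1)
M = -26
((-3 + I)*(-1))*M = ((-3 + 1)*(-1))*(-26) = -2*(-1)*(-26) = 2*(-26) = -52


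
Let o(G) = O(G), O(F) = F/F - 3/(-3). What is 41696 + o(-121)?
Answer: 41698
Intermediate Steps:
O(F) = 2 (O(F) = 1 - 3*(-1/3) = 1 + 1 = 2)
o(G) = 2
41696 + o(-121) = 41696 + 2 = 41698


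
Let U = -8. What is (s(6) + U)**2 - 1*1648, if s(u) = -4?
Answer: -1504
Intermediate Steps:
(s(6) + U)**2 - 1*1648 = (-4 - 8)**2 - 1*1648 = (-12)**2 - 1648 = 144 - 1648 = -1504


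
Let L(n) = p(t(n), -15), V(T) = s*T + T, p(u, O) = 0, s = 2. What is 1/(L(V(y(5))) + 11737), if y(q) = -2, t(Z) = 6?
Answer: 1/11737 ≈ 8.5201e-5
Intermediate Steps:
V(T) = 3*T (V(T) = 2*T + T = 3*T)
L(n) = 0
1/(L(V(y(5))) + 11737) = 1/(0 + 11737) = 1/11737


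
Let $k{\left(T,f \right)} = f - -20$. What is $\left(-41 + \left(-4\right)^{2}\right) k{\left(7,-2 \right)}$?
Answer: $-450$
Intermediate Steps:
$k{\left(T,f \right)} = 20 + f$ ($k{\left(T,f \right)} = f + 20 = 20 + f$)
$\left(-41 + \left(-4\right)^{2}\right) k{\left(7,-2 \right)} = \left(-41 + \left(-4\right)^{2}\right) \left(20 - 2\right) = \left(-41 + 16\right) 18 = \left(-25\right) 18 = -450$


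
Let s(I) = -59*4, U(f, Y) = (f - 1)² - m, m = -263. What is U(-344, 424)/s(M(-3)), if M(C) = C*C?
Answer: -29822/59 ≈ -505.46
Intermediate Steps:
U(f, Y) = 263 + (-1 + f)² (U(f, Y) = (f - 1)² - 1*(-263) = (-1 + f)² + 263 = 263 + (-1 + f)²)
M(C) = C²
s(I) = -236
U(-344, 424)/s(M(-3)) = (263 + (-1 - 344)²)/(-236) = (263 + (-345)²)*(-1/236) = (263 + 119025)*(-1/236) = 119288*(-1/236) = -29822/59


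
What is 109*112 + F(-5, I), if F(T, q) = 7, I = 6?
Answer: 12215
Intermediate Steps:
109*112 + F(-5, I) = 109*112 + 7 = 12208 + 7 = 12215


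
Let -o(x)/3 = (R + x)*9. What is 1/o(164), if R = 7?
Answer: -1/4617 ≈ -0.00021659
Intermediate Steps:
o(x) = -189 - 27*x (o(x) = -3*(7 + x)*9 = -3*(63 + 9*x) = -189 - 27*x)
1/o(164) = 1/(-189 - 27*164) = 1/(-189 - 4428) = 1/(-4617) = -1/4617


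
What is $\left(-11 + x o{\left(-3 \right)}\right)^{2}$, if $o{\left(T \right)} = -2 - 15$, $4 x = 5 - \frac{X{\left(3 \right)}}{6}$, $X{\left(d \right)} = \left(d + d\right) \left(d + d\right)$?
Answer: $\frac{729}{16} \approx 45.563$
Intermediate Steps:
$X{\left(d \right)} = 4 d^{2}$ ($X{\left(d \right)} = 2 d 2 d = 4 d^{2}$)
$x = - \frac{1}{4}$ ($x = \frac{5 - \frac{4 \cdot 3^{2}}{6}}{4} = \frac{5 - 4 \cdot 9 \cdot \frac{1}{6}}{4} = \frac{5 - 36 \cdot \frac{1}{6}}{4} = \frac{5 - 6}{4} = \frac{1}{4} \left(-1\right) = - \frac{1}{4} \approx -0.25$)
$o{\left(T \right)} = -17$ ($o{\left(T \right)} = -2 - 15 = -17$)
$\left(-11 + x o{\left(-3 \right)}\right)^{2} = \left(-11 - - \frac{17}{4}\right)^{2} = \left(-11 + \frac{17}{4}\right)^{2} = \left(- \frac{27}{4}\right)^{2} = \frac{729}{16}$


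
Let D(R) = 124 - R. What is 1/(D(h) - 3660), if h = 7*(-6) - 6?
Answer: -1/3488 ≈ -0.00028670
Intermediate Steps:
h = -48 (h = -42 - 6 = -48)
1/(D(h) - 3660) = 1/((124 - 1*(-48)) - 3660) = 1/((124 + 48) - 3660) = 1/(172 - 3660) = 1/(-3488) = -1/3488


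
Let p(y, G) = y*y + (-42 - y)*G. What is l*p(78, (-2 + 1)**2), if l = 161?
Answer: 960204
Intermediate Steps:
p(y, G) = y**2 + G*(-42 - y)
l*p(78, (-2 + 1)**2) = 161*(78**2 - 42*(-2 + 1)**2 - 1*(-2 + 1)**2*78) = 161*(6084 - 42*(-1)**2 - 1*(-1)**2*78) = 161*(6084 - 42*1 - 1*1*78) = 161*(6084 - 42 - 78) = 161*5964 = 960204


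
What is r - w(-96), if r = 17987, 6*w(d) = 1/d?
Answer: 10360513/576 ≈ 17987.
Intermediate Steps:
w(d) = 1/(6*d)
r - w(-96) = 17987 - 1/(6*(-96)) = 17987 - (-1)/(6*96) = 17987 - 1*(-1/576) = 17987 + 1/576 = 10360513/576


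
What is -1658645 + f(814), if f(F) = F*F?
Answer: -996049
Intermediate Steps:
f(F) = F²
-1658645 + f(814) = -1658645 + 814² = -1658645 + 662596 = -996049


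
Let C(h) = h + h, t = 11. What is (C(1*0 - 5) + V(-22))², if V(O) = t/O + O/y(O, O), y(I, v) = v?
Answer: 361/4 ≈ 90.250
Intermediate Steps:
C(h) = 2*h
V(O) = 1 + 11/O (V(O) = 11/O + O/O = 11/O + 1 = 1 + 11/O)
(C(1*0 - 5) + V(-22))² = (2*(1*0 - 5) + (11 - 22)/(-22))² = (2*(0 - 5) - 1/22*(-11))² = (2*(-5) + ½)² = (-10 + ½)² = (-19/2)² = 361/4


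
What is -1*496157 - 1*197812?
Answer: -693969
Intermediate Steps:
-1*496157 - 1*197812 = -496157 - 197812 = -693969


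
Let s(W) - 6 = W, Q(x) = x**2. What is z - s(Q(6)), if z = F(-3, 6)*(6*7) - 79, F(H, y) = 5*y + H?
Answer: 1013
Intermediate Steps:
s(W) = 6 + W
F(H, y) = H + 5*y
z = 1055 (z = (-3 + 5*6)*(6*7) - 79 = (-3 + 30)*42 - 79 = 27*42 - 79 = 1134 - 79 = 1055)
z - s(Q(6)) = 1055 - (6 + 6**2) = 1055 - (6 + 36) = 1055 - 1*42 = 1055 - 42 = 1013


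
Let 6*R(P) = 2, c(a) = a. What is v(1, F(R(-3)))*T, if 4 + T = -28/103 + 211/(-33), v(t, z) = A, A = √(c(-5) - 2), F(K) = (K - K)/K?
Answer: -36253*I*√7/3399 ≈ -28.219*I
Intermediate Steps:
R(P) = ⅓ (R(P) = (⅙)*2 = ⅓)
F(K) = 0 (F(K) = 0/K = 0)
A = I*√7 (A = √(-5 - 2) = √(-7) = I*√7 ≈ 2.6458*I)
v(t, z) = I*√7
T = -36253/3399 (T = -4 + (-28/103 + 211/(-33)) = -4 + (-28*1/103 + 211*(-1/33)) = -4 + (-28/103 - 211/33) = -4 - 22657/3399 = -36253/3399 ≈ -10.666)
v(1, F(R(-3)))*T = (I*√7)*(-36253/3399) = -36253*I*√7/3399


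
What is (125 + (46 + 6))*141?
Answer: 24957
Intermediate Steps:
(125 + (46 + 6))*141 = (125 + 52)*141 = 177*141 = 24957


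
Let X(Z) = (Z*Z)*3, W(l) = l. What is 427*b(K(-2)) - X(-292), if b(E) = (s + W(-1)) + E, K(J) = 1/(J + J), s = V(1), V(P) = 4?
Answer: -1018471/4 ≈ -2.5462e+5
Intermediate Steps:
s = 4
K(J) = 1/(2*J)
b(E) = 3 + E (b(E) = (4 - 1) + E = 3 + E)
X(Z) = 3*Z**2 (X(Z) = Z**2*3 = 3*Z**2)
427*b(K(-2)) - X(-292) = 427*(3 + (1/2)/(-2)) - 3*(-292)**2 = 427*(3 + (1/2)*(-1/2)) - 3*85264 = 427*(3 - 1/4) - 1*255792 = 427*(11/4) - 255792 = 4697/4 - 255792 = -1018471/4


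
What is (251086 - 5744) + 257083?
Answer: 502425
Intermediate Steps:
(251086 - 5744) + 257083 = 245342 + 257083 = 502425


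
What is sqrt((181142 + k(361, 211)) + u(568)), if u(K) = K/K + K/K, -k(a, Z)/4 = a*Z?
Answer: 2*I*sqrt(30885) ≈ 351.48*I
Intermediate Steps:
k(a, Z) = -4*Z*a (k(a, Z) = -4*a*Z = -4*Z*a)
u(K) = 2 (u(K) = 1 + 1 = 2)
sqrt((181142 + k(361, 211)) + u(568)) = sqrt((181142 - 4*211*361) + 2) = sqrt((181142 - 304684) + 2) = sqrt(-123542 + 2) = sqrt(-123540) = 2*I*sqrt(30885)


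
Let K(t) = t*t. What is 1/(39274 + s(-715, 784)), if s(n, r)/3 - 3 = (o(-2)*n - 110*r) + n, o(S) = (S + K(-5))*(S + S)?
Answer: -1/24242 ≈ -4.1251e-5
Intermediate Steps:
K(t) = t**2
o(S) = 2*S*(25 + S) (o(S) = (S + (-5)**2)*(S + S) = (S + 25)*(2*S) = (25 + S)*(2*S) = 2*S*(25 + S))
s(n, r) = 9 - 330*r - 273*n (s(n, r) = 9 + 3*(((2*(-2)*(25 - 2))*n - 110*r) + n) = 9 + 3*(((2*(-2)*23)*n - 110*r) + n) = 9 + 3*((-92*n - 110*r) + n) = 9 + 3*((-110*r - 92*n) + n) = 9 + 3*(-110*r - 91*n) = 9 + (-330*r - 273*n) = 9 - 330*r - 273*n)
1/(39274 + s(-715, 784)) = 1/(39274 + (9 - 330*784 - 273*(-715))) = 1/(39274 + (9 - 258720 + 195195)) = 1/(39274 - 63516) = 1/(-24242) = -1/24242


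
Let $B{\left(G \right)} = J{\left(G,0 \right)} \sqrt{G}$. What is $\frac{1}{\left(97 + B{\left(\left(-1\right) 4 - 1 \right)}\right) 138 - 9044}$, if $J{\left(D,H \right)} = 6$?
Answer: $\frac{2171}{11140442} - \frac{207 i \sqrt{5}}{5570221} \approx 0.00019488 - 8.3097 \cdot 10^{-5} i$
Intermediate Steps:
$B{\left(G \right)} = 6 \sqrt{G}$
$\frac{1}{\left(97 + B{\left(\left(-1\right) 4 - 1 \right)}\right) 138 - 9044} = \frac{1}{\left(97 + 6 \sqrt{\left(-1\right) 4 - 1}\right) 138 - 9044} = \frac{1}{\left(97 + 6 \sqrt{-4 - 1}\right) 138 - 9044} = \frac{1}{\left(97 + 6 \sqrt{-5}\right) 138 - 9044} = \frac{1}{\left(97 + 6 i \sqrt{5}\right) 138 - 9044} = \frac{1}{\left(13386 + 828 i \sqrt{5}\right) - 9044} = \frac{1}{4342 + 828 i \sqrt{5}}$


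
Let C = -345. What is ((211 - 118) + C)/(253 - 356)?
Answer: 252/103 ≈ 2.4466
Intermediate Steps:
((211 - 118) + C)/(253 - 356) = ((211 - 118) - 345)/(253 - 356) = (93 - 345)/(-103) = -252*(-1/103) = 252/103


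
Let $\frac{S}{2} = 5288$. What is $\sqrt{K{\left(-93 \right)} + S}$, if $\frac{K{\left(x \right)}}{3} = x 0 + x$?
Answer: $\sqrt{10297} \approx 101.47$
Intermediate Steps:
$S = 10576$ ($S = 2 \cdot 5288 = 10576$)
$K{\left(x \right)} = 3 x$ ($K{\left(x \right)} = 3 \left(x 0 + x\right) = 3 \left(0 + x\right) = 3 x$)
$\sqrt{K{\left(-93 \right)} + S} = \sqrt{3 \left(-93\right) + 10576} = \sqrt{-279 + 10576} = \sqrt{10297}$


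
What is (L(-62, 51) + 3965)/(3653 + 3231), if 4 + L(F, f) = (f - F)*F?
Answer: -3045/6884 ≈ -0.44233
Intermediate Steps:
L(F, f) = -4 + F*(f - F) (L(F, f) = -4 + (f - F)*F = -4 + F*(f - F))
(L(-62, 51) + 3965)/(3653 + 3231) = ((-4 - 1*(-62)**2 - 62*51) + 3965)/(3653 + 3231) = ((-4 - 1*3844 - 3162) + 3965)/6884 = ((-4 - 3844 - 3162) + 3965)*(1/6884) = (-7010 + 3965)*(1/6884) = -3045*1/6884 = -3045/6884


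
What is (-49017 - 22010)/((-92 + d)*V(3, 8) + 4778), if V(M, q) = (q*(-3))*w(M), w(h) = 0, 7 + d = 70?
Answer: -71027/4778 ≈ -14.865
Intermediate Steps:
d = 63 (d = -7 + 70 = 63)
V(M, q) = 0 (V(M, q) = (q*(-3))*0 = -3*q*0 = 0)
(-49017 - 22010)/((-92 + d)*V(3, 8) + 4778) = (-49017 - 22010)/((-92 + 63)*0 + 4778) = -71027/(-29*0 + 4778) = -71027/(0 + 4778) = -71027/4778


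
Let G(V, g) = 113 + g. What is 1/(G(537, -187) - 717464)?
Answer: -1/717538 ≈ -1.3937e-6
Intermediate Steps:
1/(G(537, -187) - 717464) = 1/((113 - 187) - 717464) = 1/(-74 - 717464) = 1/(-717538) = -1/717538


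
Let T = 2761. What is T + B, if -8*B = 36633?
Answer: -14545/8 ≈ -1818.1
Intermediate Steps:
B = -36633/8 (B = -1/8*36633 = -36633/8 ≈ -4579.1)
T + B = 2761 - 36633/8 = -14545/8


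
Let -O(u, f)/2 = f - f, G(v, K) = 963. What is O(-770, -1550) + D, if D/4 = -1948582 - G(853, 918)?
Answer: -7798180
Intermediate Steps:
O(u, f) = 0 (O(u, f) = -2*(f - f) = -2*0 = 0)
D = -7798180 (D = 4*(-1948582 - 1*963) = 4*(-1948582 - 963) = 4*(-1949545) = -7798180)
O(-770, -1550) + D = 0 - 7798180 = -7798180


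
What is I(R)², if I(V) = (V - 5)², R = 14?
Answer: 6561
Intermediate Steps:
I(V) = (-5 + V)²
I(R)² = ((-5 + 14)²)² = (9²)² = 81² = 6561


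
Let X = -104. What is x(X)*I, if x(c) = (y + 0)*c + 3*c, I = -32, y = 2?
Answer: 16640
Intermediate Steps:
x(c) = 5*c (x(c) = (2 + 0)*c + 3*c = 2*c + 3*c = 5*c)
x(X)*I = (5*(-104))*(-32) = -520*(-32) = 16640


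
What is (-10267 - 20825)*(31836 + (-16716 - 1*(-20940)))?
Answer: -1121177520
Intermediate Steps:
(-10267 - 20825)*(31836 + (-16716 - 1*(-20940))) = -31092*(31836 + (-16716 + 20940)) = -31092*(31836 + 4224) = -31092*36060 = -1121177520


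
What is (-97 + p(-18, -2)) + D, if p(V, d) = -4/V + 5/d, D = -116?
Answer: -3875/18 ≈ -215.28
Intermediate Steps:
(-97 + p(-18, -2)) + D = (-97 + (-4/(-18) + 5/(-2))) - 116 = (-97 + (-4*(-1/18) + 5*(-½))) - 116 = (-97 + (2/9 - 5/2)) - 116 = (-97 - 41/18) - 116 = -1787/18 - 116 = -3875/18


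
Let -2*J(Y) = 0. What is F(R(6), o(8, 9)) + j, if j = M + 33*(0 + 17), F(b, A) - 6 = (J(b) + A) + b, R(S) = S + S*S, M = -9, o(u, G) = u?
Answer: 608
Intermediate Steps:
J(Y) = 0 (J(Y) = -½*0 = 0)
R(S) = S + S²
F(b, A) = 6 + A + b (F(b, A) = 6 + ((0 + A) + b) = 6 + (A + b) = 6 + A + b)
j = 552 (j = -9 + 33*(0 + 17) = -9 + 33*17 = -9 + 561 = 552)
F(R(6), o(8, 9)) + j = (6 + 8 + 6*(1 + 6)) + 552 = (6 + 8 + 6*7) + 552 = (6 + 8 + 42) + 552 = 56 + 552 = 608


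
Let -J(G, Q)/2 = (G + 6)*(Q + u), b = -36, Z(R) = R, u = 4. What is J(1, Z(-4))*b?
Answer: 0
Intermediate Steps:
J(G, Q) = -2*(4 + Q)*(6 + G) (J(G, Q) = -2*(G + 6)*(Q + 4) = -2*(6 + G)*(4 + Q) = -2*(4 + Q)*(6 + G))
J(1, Z(-4))*b = (-48 - 12*(-4) - 8*1 - 2*1*(-4))*(-36) = (-48 + 48 - 8 + 8)*(-36) = 0*(-36) = 0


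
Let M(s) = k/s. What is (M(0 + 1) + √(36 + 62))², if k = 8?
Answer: 162 + 112*√2 ≈ 320.39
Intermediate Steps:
M(s) = 8/s
(M(0 + 1) + √(36 + 62))² = (8/(0 + 1) + √(36 + 62))² = (8/1 + √98)² = (8*1 + 7*√2)² = (8 + 7*√2)²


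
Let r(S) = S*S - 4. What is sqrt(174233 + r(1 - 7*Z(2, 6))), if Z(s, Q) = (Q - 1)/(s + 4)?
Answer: sqrt(6273085)/6 ≈ 417.44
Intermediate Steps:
Z(s, Q) = (-1 + Q)/(4 + s)
r(S) = -4 + S**2 (r(S) = S**2 - 4 = -4 + S**2)
sqrt(174233 + r(1 - 7*Z(2, 6))) = sqrt(174233 + (-4 + (1 - 7*(-1 + 6)/(4 + 2))**2)) = sqrt(174233 + (-4 + (1 - 7*5/6)**2)) = sqrt(174233 + (-4 + (1 - 35/6)**2)) = sqrt(174233 + (-4 + (-29/6)**2)) = sqrt(174233 + (-4 + 841/36)) = sqrt(174233 + 697/36) = sqrt(6273085/36) = sqrt(6273085)/6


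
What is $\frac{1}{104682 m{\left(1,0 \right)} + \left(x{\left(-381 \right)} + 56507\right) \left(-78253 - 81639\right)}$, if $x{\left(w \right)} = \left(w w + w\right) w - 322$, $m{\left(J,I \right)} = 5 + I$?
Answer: $\frac{1}{8810848383950} \approx 1.135 \cdot 10^{-13}$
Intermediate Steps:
$x{\left(w \right)} = -322 + w \left(w + w^{2}\right)$ ($x{\left(w \right)} = \left(w^{2} + w\right) w - 322 = \left(w + w^{2}\right) w - 322 = w \left(w + w^{2}\right) - 322 = -322 + w \left(w + w^{2}\right)$)
$\frac{1}{104682 m{\left(1,0 \right)} + \left(x{\left(-381 \right)} + 56507\right) \left(-78253 - 81639\right)} = \frac{1}{104682 \left(5 + 0\right) + \left(\left(-322 + \left(-381\right)^{2} + \left(-381\right)^{3}\right) + 56507\right) \left(-78253 - 81639\right)} = \frac{1}{104682 \cdot 5 + \left(\left(-322 + 145161 - 55306341\right) + 56507\right) \left(-159892\right)} = \frac{1}{523410 + \left(-55161502 + 56507\right) \left(-159892\right)} = \frac{1}{523410 - -8810847860540} = \frac{1}{523410 + 8810847860540} = \frac{1}{8810848383950}$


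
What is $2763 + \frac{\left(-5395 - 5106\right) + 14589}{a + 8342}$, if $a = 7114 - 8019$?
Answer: $\frac{20552519}{7437} \approx 2763.6$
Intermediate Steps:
$a = -905$
$2763 + \frac{\left(-5395 - 5106\right) + 14589}{a + 8342} = 2763 + \frac{\left(-5395 - 5106\right) + 14589}{-905 + 8342} = 2763 + \frac{\left(-5395 - 5106\right) + 14589}{7437} = 2763 + \left(-10501 + 14589\right) \frac{1}{7437} = 2763 + 4088 \cdot \frac{1}{7437} = 2763 + \frac{4088}{7437} = \frac{20552519}{7437}$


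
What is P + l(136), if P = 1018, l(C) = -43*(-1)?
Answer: 1061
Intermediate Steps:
l(C) = 43
P + l(136) = 1018 + 43 = 1061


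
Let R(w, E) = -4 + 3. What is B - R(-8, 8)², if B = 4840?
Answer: 4839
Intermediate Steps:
R(w, E) = -1
B - R(-8, 8)² = 4840 - 1*(-1)² = 4840 - 1*1 = 4840 - 1 = 4839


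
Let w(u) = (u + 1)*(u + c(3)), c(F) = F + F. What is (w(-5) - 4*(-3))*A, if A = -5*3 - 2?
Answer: -136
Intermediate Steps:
c(F) = 2*F
A = -17 (A = -15 - 2 = -17)
w(u) = (1 + u)*(6 + u) (w(u) = (u + 1)*(u + 2*3) = (1 + u)*(u + 6) = (1 + u)*(6 + u))
(w(-5) - 4*(-3))*A = ((6 + (-5)**2 + 7*(-5)) - 4*(-3))*(-17) = ((6 + 25 - 35) + 12)*(-17) = (-4 + 12)*(-17) = 8*(-17) = -136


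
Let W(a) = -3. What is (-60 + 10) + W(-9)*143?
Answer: -479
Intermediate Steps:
(-60 + 10) + W(-9)*143 = (-60 + 10) - 3*143 = -50 - 429 = -479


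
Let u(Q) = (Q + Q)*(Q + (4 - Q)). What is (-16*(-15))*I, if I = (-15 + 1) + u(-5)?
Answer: -12960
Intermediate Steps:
u(Q) = 8*Q (u(Q) = (2*Q)*4 = 8*Q)
I = -54 (I = (-15 + 1) + 8*(-5) = -14 - 40 = -54)
(-16*(-15))*I = -16*(-15)*(-54) = 240*(-54) = -12960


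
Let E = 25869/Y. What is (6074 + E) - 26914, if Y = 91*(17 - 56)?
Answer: -24662343/1183 ≈ -20847.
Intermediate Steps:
Y = -3549 (Y = 91*(-39) = -3549)
E = -8623/1183 (E = 25869/(-3549) = 25869*(-1/3549) = -8623/1183 ≈ -7.2891)
(6074 + E) - 26914 = (6074 - 8623/1183) - 26914 = 7176919/1183 - 26914 = -24662343/1183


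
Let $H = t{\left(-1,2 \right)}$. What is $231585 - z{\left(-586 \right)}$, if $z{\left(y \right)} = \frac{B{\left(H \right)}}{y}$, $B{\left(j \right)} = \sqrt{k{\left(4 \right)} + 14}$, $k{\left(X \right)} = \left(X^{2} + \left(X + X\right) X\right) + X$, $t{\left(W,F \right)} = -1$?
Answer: $231585 + \frac{\sqrt{66}}{586} \approx 2.3159 \cdot 10^{5}$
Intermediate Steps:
$H = -1$
$k{\left(X \right)} = X + 3 X^{2}$ ($k{\left(X \right)} = \left(X^{2} + 2 X X\right) + X = \left(X^{2} + 2 X^{2}\right) + X = 3 X^{2} + X = X + 3 X^{2}$)
$B{\left(j \right)} = \sqrt{66}$ ($B{\left(j \right)} = \sqrt{4 \left(1 + 3 \cdot 4\right) + 14} = \sqrt{4 \left(1 + 12\right) + 14} = \sqrt{4 \cdot 13 + 14} = \sqrt{52 + 14} = \sqrt{66}$)
$z{\left(y \right)} = \frac{\sqrt{66}}{y}$
$231585 - z{\left(-586 \right)} = 231585 - \frac{\sqrt{66}}{-586} = 231585 - \sqrt{66} \left(- \frac{1}{586}\right) = 231585 - - \frac{\sqrt{66}}{586} = 231585 + \frac{\sqrt{66}}{586}$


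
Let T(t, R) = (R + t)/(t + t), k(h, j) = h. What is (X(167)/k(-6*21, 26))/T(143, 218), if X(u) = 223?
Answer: -31889/22743 ≈ -1.4021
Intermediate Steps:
T(t, R) = (R + t)/(2*t) (T(t, R) = (R + t)/((2*t)) = (R + t)*(1/(2*t)) = (R + t)/(2*t))
(X(167)/k(-6*21, 26))/T(143, 218) = (223/((-6*21)))/(((½)*(218 + 143)/143)) = (223/(-126))/(((½)*(1/143)*361)) = (223*(-1/126))/(361/286) = -223/126*286/361 = -31889/22743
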